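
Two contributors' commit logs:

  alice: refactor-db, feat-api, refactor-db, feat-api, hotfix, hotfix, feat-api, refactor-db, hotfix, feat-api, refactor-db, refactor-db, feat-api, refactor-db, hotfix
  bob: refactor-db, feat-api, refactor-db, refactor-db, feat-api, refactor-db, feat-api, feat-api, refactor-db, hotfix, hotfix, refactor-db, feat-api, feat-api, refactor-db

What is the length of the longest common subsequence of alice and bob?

10

Taking refactor-db at alice[1]=bob[4] → feat-api at alice[2]=bob[5] → refactor-db at alice[3]=bob[6] → feat-api at alice[4]=bob[8] → hotfix at alice[5]=bob[10] → hotfix at alice[6]=bob[11] → refactor-db at alice[8]=bob[12] → feat-api at alice[10]=bob[13] → feat-api at alice[13]=bob[14] → refactor-db at alice[14]=bob[15] gives a common subsequence of length 10. dp[15][15] = 10 confirms this is the maximum.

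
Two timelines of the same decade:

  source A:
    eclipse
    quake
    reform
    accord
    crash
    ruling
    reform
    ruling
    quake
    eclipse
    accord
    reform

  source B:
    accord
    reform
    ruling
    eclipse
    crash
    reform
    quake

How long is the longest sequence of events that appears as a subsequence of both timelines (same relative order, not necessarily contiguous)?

Match accord [4,1], reform [7,2], ruling [8,3], eclipse [10,4], reform [12,6] — 5 events in the same relative order in both, and the DP table's final entry dp[12][7] is also 5, so no common subsequence is longer.

5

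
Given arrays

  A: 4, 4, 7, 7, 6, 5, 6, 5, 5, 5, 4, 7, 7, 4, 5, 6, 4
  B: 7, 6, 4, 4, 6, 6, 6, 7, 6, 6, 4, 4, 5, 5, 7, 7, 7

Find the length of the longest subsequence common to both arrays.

One common subsequence of length 9: 4 (A #1, B #3) → 4 (A #2, B #4) → 7 (A #4, B #8) → 6 (A #5, B #9) → 6 (A #7, B #10) → 5 (A #8, B #13) → 5 (A #9, B #14) → 7 (A #12, B #16) → 7 (A #13, B #17). The LCS DP gives dp[17][17] = 9, so this is optimal.

9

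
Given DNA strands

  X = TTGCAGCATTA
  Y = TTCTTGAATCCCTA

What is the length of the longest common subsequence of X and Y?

Pick T [1,4], T [2,5], G [3,6], A [5,7], A [8,8], T [9,9], T [10,13], A [11,14]; all 8 bases appear in both, in order, and the DP table's final entry dp[11][14] is also 8, so no common subsequence is longer.

8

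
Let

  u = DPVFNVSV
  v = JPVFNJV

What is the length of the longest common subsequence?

5

Match P at u[2]=v[2], V at u[3]=v[3], F at u[4]=v[4], N at u[5]=v[5], V at u[8]=v[7] — 5 characters in the same relative order in both. The LCS DP gives dp[8][7] = 5, so this is optimal.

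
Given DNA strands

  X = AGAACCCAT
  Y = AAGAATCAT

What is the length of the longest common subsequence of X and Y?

Taking A [1,2], G [2,3], A [3,4], A [4,5], C [7,7], A [8,8], T [9,9] gives a common subsequence of length 7. dp[9][9] = 7 confirms this is the maximum.

7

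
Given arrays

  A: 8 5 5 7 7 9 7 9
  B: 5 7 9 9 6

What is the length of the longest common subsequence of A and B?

Let dp[i][j] be the LCS length of the first i values of A and the first j values of B. dp[i][j] = dp[i-1][j-1]+1 when the i-th and j-th values match, else max(dp[i-1][j], dp[i][j-1]).
    ·  5  7  9  9  6
 ·  0  0  0  0  0  0
 8  0  0  0  0  0  0
 5  0  1  1  1  1  1
 5  0  1  1  1  1  1
 7  0  1  2  2  2  2
 7  0  1  2  2  2  2
 9  0  1  2  3  3  3
 7  0  1  2  3  3  3
 9  0  1  2  3  4  4
dp[8][5] = 4. One LCS (by backtracking along matches): 5, 7, 9, 9.

4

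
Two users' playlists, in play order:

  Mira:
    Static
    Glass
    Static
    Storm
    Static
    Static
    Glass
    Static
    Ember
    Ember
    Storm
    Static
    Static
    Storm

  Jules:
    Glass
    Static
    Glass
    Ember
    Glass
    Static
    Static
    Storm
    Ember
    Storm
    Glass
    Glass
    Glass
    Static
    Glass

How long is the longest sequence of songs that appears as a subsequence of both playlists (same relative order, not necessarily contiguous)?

7

Taking Static at Mira[1]=Jules[2], then Glass at Mira[2]=Jules[5], then Static at Mira[3]=Jules[7], then Storm at Mira[4]=Jules[8], then Ember at Mira[10]=Jules[9], then Storm at Mira[11]=Jules[10], then Static at Mira[12]=Jules[14] gives a common subsequence of length 7. The LCS DP gives dp[14][15] = 7, so this is optimal.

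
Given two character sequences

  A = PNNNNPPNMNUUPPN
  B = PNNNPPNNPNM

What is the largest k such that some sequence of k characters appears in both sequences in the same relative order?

10

Pick P (A #1, B #1); then N (A #3, B #2); then N (A #4, B #3); then N (A #5, B #4); then P (A #6, B #5); then P (A #7, B #6); then N (A #8, B #7); then N (A #10, B #8); then P (A #14, B #9); then N (A #15, B #10); all 10 characters appear in both, in order. The LCS DP gives dp[15][11] = 10, so this is optimal.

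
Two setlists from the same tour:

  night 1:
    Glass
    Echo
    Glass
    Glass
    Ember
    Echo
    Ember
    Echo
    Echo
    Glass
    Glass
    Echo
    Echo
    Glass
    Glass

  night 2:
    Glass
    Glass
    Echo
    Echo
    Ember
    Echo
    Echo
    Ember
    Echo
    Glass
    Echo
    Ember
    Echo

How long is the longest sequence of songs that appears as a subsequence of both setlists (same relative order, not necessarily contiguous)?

9

Match Glass [1,2]; then Echo [2,4]; then Ember [5,5]; then Echo [6,7]; then Ember [7,8]; then Echo [9,9]; then Glass [11,10]; then Echo [12,11]; then Echo [13,13] — 9 songs in the same relative order in both. Since dp[15][13] = 9, nothing longer is possible.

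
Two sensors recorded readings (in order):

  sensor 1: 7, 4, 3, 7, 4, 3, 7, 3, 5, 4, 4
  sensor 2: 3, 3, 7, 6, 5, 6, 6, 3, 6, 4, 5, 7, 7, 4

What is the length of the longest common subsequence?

Pick 3 (sensor 1 #3, sensor 2 #1); then 3 (sensor 1 #6, sensor 2 #2); then 7 (sensor 1 #7, sensor 2 #3); then 3 (sensor 1 #8, sensor 2 #8); then 5 (sensor 1 #9, sensor 2 #11); then 4 (sensor 1 #11, sensor 2 #14); all 6 values appear in both, in order. The LCS DP gives dp[11][14] = 6, so this is optimal.

6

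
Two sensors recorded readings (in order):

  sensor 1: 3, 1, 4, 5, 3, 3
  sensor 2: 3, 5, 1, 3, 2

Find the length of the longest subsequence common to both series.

3

Pick 3 at sensor 1[1]=sensor 2[1], then 1 at sensor 1[2]=sensor 2[3], then 3 at sensor 1[5]=sensor 2[4]; all 3 values appear in both, in order. Since dp[6][5] = 3, nothing longer is possible.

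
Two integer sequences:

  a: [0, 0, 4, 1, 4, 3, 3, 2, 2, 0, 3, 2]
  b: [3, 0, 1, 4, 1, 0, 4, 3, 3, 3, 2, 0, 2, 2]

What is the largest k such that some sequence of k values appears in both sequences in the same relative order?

One common subsequence of length 9: 0 [1,2], then 4 [3,4], then 1 [4,5], then 4 [5,7], then 3 [6,9], then 3 [7,10], then 2 [8,11], then 2 [9,13], then 2 [12,14]. The LCS DP gives dp[12][14] = 9, so this is optimal.

9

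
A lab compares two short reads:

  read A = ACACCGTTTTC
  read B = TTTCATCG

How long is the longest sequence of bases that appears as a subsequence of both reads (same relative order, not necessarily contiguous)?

Pick T (read A #7, read B #1) → T (read A #8, read B #2) → T (read A #9, read B #3) → T (read A #10, read B #6) → C (read A #11, read B #7); all 5 bases appear in both, in order. Since dp[11][8] = 5, nothing longer is possible.

5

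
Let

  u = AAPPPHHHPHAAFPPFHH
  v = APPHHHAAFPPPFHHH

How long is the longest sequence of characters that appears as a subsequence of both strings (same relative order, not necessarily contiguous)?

One common subsequence of length 14: A (u #2, v #1) → P (u #4, v #2) → P (u #5, v #3) → H (u #7, v #4) → H (u #8, v #5) → H (u #10, v #6) → A (u #11, v #7) → A (u #12, v #8) → F (u #13, v #9) → P (u #14, v #11) → P (u #15, v #12) → F (u #16, v #13) → H (u #17, v #15) → H (u #18, v #16), and the DP table's final entry dp[18][16] is also 14, so no common subsequence is longer.

14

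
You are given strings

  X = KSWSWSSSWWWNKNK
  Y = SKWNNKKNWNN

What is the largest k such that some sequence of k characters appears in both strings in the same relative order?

5

Taking K [1,2] → W [3,3] → W [11,9] → N [12,10] → N [14,11] gives a common subsequence of length 5. The LCS DP gives dp[15][11] = 5, so this is optimal.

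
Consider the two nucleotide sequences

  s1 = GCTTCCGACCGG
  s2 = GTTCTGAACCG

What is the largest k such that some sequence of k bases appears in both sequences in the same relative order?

Let dp[i][j] be the LCS length of the first i bases of s1 and the first j bases of s2. dp[i][j] = dp[i-1][j-1]+1 when the i-th and j-th bases match, else max(dp[i-1][j], dp[i][j-1]).
    ·  G  T  T  C  T  G  A  A  C  C  G
 ·  0  0  0  0  0  0  0  0  0  0  0  0
 G  0  1  1  1  1  1  1  1  1  1  1  1
 C  0  1  1  1  2  2  2  2  2  2  2  2
 T  0  1  2  2  2  3  3  3  3  3  3  3
 T  0  1  2  3  3  3  3  3  3  3  3  3
 C  0  1  2  3  4  4  4  4  4  4  4  4
 C  0  1  2  3  4  4  4  4  4  5  5  5
 G  0  1  2  3  4  4  5  5  5  5  5  6
 A  0  1  2  3  4  4  5  6  6  6  6  6
 C  0  1  2  3  4  4  5  6  6  7  7  7
 C  0  1  2  3  4  4  5  6  6  7  8  8
 G  0  1  2  3  4  4  5  6  6  7  8  9
 G  0  1  2  3  4  4  5  6  6  7  8  9
dp[12][11] = 9. One LCS (by backtracking along matches): GTTCGACCG.

9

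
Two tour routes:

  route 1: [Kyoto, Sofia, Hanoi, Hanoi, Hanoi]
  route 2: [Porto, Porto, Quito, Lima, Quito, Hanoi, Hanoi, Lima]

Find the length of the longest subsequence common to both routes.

2

Pick Hanoi [3,6], Hanoi [4,7]; all 2 stops appear in both, in order, and the DP table's final entry dp[5][8] is also 2, so no common subsequence is longer.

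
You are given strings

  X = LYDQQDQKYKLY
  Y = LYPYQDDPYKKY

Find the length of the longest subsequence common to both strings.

Match L (X #1, Y #1), then Y (X #2, Y #4), then D (X #3, Y #6), then D (X #6, Y #7), then K (X #8, Y #10), then K (X #10, Y #11), then Y (X #12, Y #12) — 7 characters in the same relative order in both. The LCS DP gives dp[12][12] = 7, so this is optimal.

7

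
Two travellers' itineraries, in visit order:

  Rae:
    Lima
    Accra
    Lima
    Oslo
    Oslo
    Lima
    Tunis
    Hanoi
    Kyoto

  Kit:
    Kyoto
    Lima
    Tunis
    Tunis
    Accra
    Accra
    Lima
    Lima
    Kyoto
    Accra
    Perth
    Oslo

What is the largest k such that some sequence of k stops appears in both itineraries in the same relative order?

Pick Lima [1,2]; then Accra [2,6]; then Lima [3,7]; then Lima [6,8]; then Kyoto [9,9]; all 5 stops appear in both, in order. Since dp[9][12] = 5, nothing longer is possible.

5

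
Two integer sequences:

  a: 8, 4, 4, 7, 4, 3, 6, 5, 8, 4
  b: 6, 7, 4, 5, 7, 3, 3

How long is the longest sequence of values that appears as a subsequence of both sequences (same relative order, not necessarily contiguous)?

3

Let dp[i][j] be the LCS length of the first i values of a and the first j values of b. dp[i][j] = dp[i-1][j-1]+1 when the i-th and j-th values match, else max(dp[i-1][j], dp[i][j-1]).
    ·  6  7  4  5  7  3  3
 ·  0  0  0  0  0  0  0  0
 8  0  0  0  0  0  0  0  0
 4  0  0  0  1  1  1  1  1
 4  0  0  0  1  1  1  1  1
 7  0  0  1  1  1  2  2  2
 4  0  0  1  2  2  2  2  2
 3  0  0  1  2  2  2  3  3
 6  0  1  1  2  2  2  3  3
 5  0  1  1  2  3  3  3  3
 8  0  1  1  2  3  3  3  3
 4  0  1  1  2  3  3  3  3
dp[10][7] = 3. One LCS (by backtracking along matches): 4, 7, 3.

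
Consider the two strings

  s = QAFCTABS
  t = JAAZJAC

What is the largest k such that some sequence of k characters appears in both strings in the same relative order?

2

One common subsequence of length 2: A at s[2]=t[6]; then C at s[4]=t[7], and the DP table's final entry dp[8][7] is also 2, so no common subsequence is longer.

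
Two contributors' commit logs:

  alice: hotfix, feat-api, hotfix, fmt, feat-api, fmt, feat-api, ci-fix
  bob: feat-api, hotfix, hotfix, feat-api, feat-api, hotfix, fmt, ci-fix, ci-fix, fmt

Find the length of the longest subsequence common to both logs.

5

Pick hotfix [1,3] → feat-api [2,5] → hotfix [3,6] → fmt [4,7] → fmt [6,10]; all 5 commits appear in both, in order. Since dp[8][10] = 5, nothing longer is possible.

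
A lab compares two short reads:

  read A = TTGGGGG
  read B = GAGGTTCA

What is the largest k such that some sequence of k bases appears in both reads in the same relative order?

3

Let dp[i][j] be the LCS length of the first i bases of read A and the first j bases of read B. dp[i][j] = dp[i-1][j-1]+1 when the i-th and j-th bases match, else max(dp[i-1][j], dp[i][j-1]).
    ·  G  A  G  G  T  T  C  A
 ·  0  0  0  0  0  0  0  0  0
 T  0  0  0  0  0  1  1  1  1
 T  0  0  0  0  0  1  2  2  2
 G  0  1  1  1  1  1  2  2  2
 G  0  1  1  2  2  2  2  2  2
 G  0  1  1  2  3  3  3  3  3
 G  0  1  1  2  3  3  3  3  3
 G  0  1  1  2  3  3  3  3  3
dp[7][8] = 3. One LCS (by backtracking along matches): GGG.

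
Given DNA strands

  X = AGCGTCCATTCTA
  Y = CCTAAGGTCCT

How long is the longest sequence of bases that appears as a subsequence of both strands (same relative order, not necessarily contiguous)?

Taking A [1,5], then G [2,6], then G [4,7], then T [5,8], then C [7,9], then C [11,10], then T [12,11] gives a common subsequence of length 7. dp[13][11] = 7 confirms this is the maximum.

7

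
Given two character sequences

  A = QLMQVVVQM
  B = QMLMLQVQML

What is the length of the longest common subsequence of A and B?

One common subsequence of length 7: Q at A[1]=B[1], then L at A[2]=B[3], then M at A[3]=B[4], then Q at A[4]=B[6], then V at A[7]=B[7], then Q at A[8]=B[8], then M at A[9]=B[9]. Since dp[9][10] = 7, nothing longer is possible.

7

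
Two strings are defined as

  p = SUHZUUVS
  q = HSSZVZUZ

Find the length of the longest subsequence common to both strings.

Let dp[i][j] be the LCS length of the first i characters of p and the first j characters of q. dp[i][j] = dp[i-1][j-1]+1 when the i-th and j-th characters match, else max(dp[i-1][j], dp[i][j-1]).
    ·  H  S  S  Z  V  Z  U  Z
 ·  0  0  0  0  0  0  0  0  0
 S  0  0  1  1  1  1  1  1  1
 U  0  0  1  1  1  1  1  2  2
 H  0  1  1  1  1  1  1  2  2
 Z  0  1  1  1  2  2  2  2  3
 U  0  1  1  1  2  2  2  3  3
 U  0  1  1  1  2  2  2  3  3
 V  0  1  1  1  2  3  3  3  3
 S  0  1  2  2  2  3  3  3  3
dp[8][8] = 3. One LCS (by backtracking along matches): SUZ.

3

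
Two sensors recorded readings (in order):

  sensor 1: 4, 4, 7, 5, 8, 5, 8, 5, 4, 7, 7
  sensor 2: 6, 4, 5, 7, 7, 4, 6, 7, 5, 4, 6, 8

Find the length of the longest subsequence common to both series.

One common subsequence of length 5: 4 [1,2] → 4 [2,6] → 7 [3,8] → 5 [4,9] → 8 [7,12]. dp[11][12] = 5 confirms this is the maximum.

5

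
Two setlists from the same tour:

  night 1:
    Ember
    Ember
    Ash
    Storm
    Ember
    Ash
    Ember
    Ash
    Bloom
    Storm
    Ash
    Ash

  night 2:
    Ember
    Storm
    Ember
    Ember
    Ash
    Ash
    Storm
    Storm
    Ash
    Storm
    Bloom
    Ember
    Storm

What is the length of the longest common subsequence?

7

One common subsequence of length 7: Ember at night 1[1]=night 2[3]; then Ember at night 1[2]=night 2[4]; then Ash at night 1[3]=night 2[6]; then Storm at night 1[4]=night 2[8]; then Ash at night 1[6]=night 2[9]; then Ember at night 1[7]=night 2[12]; then Storm at night 1[10]=night 2[13]. The LCS DP gives dp[12][13] = 7, so this is optimal.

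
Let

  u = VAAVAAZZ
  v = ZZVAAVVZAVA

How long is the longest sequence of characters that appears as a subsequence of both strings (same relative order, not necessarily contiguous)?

Pick V [1,3], then A [2,4], then A [3,5], then V [4,7], then A [5,9], then A [6,11]; all 6 characters appear in both, in order. The LCS DP gives dp[8][11] = 6, so this is optimal.

6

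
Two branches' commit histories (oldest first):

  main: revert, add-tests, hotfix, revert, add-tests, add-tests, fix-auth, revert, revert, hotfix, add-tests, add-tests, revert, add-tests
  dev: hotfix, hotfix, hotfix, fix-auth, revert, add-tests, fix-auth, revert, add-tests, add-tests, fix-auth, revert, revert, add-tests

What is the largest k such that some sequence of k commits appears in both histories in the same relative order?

Match revert [1,5] → add-tests [2,6] → revert [4,8] → add-tests [5,9] → add-tests [6,10] → fix-auth [7,11] → revert [9,12] → revert [13,13] → add-tests [14,14] — 9 commits in the same relative order in both. The LCS DP gives dp[14][14] = 9, so this is optimal.

9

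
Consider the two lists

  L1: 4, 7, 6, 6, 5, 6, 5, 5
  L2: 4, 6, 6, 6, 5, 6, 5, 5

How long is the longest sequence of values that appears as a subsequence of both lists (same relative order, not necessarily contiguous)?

7

Match 4 (L1 #1, L2 #1); then 6 (L1 #3, L2 #3); then 6 (L1 #4, L2 #4); then 5 (L1 #5, L2 #5); then 6 (L1 #6, L2 #6); then 5 (L1 #7, L2 #7); then 5 (L1 #8, L2 #8) — 7 values in the same relative order in both, and the DP table's final entry dp[8][8] is also 7, so no common subsequence is longer.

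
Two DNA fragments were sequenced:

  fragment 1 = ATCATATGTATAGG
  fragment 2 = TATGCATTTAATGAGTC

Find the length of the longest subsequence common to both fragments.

11

Pick A (fragment 1 #1, fragment 2 #2) → T (fragment 1 #2, fragment 2 #3) → C (fragment 1 #3, fragment 2 #5) → A (fragment 1 #4, fragment 2 #6) → T (fragment 1 #5, fragment 2 #7) → T (fragment 1 #7, fragment 2 #8) → T (fragment 1 #9, fragment 2 #9) → A (fragment 1 #10, fragment 2 #11) → T (fragment 1 #11, fragment 2 #12) → A (fragment 1 #12, fragment 2 #14) → G (fragment 1 #13, fragment 2 #15); all 11 bases appear in both, in order. dp[14][17] = 11 confirms this is the maximum.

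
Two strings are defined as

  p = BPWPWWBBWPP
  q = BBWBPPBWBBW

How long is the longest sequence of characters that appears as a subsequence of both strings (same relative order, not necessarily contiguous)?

Match B (p #1, q #4) → P (p #2, q #5) → P (p #4, q #6) → W (p #6, q #8) → B (p #7, q #9) → B (p #8, q #10) → W (p #9, q #11) — 7 characters in the same relative order in both. The LCS DP gives dp[11][11] = 7, so this is optimal.

7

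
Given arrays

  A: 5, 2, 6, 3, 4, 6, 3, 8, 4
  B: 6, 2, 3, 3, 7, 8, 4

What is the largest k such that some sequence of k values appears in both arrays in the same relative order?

Let dp[i][j] be the LCS length of the first i values of A and the first j values of B. dp[i][j] = dp[i-1][j-1]+1 when the i-th and j-th values match, else max(dp[i-1][j], dp[i][j-1]).
    ·  6  2  3  3  7  8  4
 ·  0  0  0  0  0  0  0  0
 5  0  0  0  0  0  0  0  0
 2  0  0  1  1  1  1  1  1
 6  0  1  1  1  1  1  1  1
 3  0  1  1  2  2  2  2  2
 4  0  1  1  2  2  2  2  3
 6  0  1  1  2  2  2  2  3
 3  0  1  1  2  3  3  3  3
 8  0  1  1  2  3  3  4  4
 4  0  1  1  2  3  3  4  5
dp[9][7] = 5. One LCS (by backtracking along matches): 2, 3, 3, 8, 4.

5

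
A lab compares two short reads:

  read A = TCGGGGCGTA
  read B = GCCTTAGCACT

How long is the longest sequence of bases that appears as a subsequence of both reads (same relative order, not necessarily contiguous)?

One common subsequence of length 4: T at read A[1]=read B[5], then C at read A[2]=read B[8], then C at read A[7]=read B[10], then T at read A[9]=read B[11]. Since dp[10][11] = 4, nothing longer is possible.

4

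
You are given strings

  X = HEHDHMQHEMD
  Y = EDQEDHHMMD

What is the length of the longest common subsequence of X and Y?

Match E at X[2]=Y[4], then H at X[3]=Y[6], then H at X[5]=Y[7], then M at X[6]=Y[8], then M at X[10]=Y[9], then D at X[11]=Y[10] — 6 characters in the same relative order in both. dp[11][10] = 6 confirms this is the maximum.

6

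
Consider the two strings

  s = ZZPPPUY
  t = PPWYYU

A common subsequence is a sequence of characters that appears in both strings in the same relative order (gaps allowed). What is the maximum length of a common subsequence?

3

Pick P at s[3]=t[1] → P at s[4]=t[2] → U at s[6]=t[6]; all 3 characters appear in both, in order. The LCS DP gives dp[7][6] = 3, so this is optimal.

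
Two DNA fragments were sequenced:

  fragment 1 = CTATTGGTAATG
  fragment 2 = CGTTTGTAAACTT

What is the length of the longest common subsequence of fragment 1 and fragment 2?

Taking C at fragment 1[1]=fragment 2[1], T at fragment 1[2]=fragment 2[3], T at fragment 1[4]=fragment 2[4], T at fragment 1[5]=fragment 2[5], G at fragment 1[7]=fragment 2[6], T at fragment 1[8]=fragment 2[7], A at fragment 1[9]=fragment 2[9], A at fragment 1[10]=fragment 2[10], T at fragment 1[11]=fragment 2[13] gives a common subsequence of length 9, and the DP table's final entry dp[12][13] is also 9, so no common subsequence is longer.

9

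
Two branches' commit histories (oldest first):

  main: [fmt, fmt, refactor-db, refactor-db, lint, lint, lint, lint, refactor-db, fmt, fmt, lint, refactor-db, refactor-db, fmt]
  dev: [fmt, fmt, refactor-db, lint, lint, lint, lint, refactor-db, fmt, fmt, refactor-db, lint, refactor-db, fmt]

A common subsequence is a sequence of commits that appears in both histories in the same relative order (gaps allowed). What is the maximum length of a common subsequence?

13

One common subsequence of length 13: fmt [1,1]; then fmt [2,2]; then refactor-db [4,3]; then lint [5,4]; then lint [6,5]; then lint [7,6]; then lint [8,7]; then refactor-db [9,8]; then fmt [10,9]; then fmt [11,10]; then lint [12,12]; then refactor-db [14,13]; then fmt [15,14], and the DP table's final entry dp[15][14] is also 13, so no common subsequence is longer.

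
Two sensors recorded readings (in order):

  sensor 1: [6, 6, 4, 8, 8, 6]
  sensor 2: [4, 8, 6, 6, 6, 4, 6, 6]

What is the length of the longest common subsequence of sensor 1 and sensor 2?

Taking 6 (sensor 1 #1, sensor 2 #4), 6 (sensor 1 #2, sensor 2 #5), 4 (sensor 1 #3, sensor 2 #6), 6 (sensor 1 #6, sensor 2 #8) gives a common subsequence of length 4, and the DP table's final entry dp[6][8] is also 4, so no common subsequence is longer.

4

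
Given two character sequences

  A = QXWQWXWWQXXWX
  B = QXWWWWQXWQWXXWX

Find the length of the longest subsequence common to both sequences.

Pick Q at A[1]=B[1]; then X at A[2]=B[2]; then W at A[3]=B[6]; then Q at A[4]=B[7]; then X at A[6]=B[8]; then W at A[7]=B[9]; then W at A[8]=B[11]; then X at A[10]=B[12]; then X at A[11]=B[13]; then W at A[12]=B[14]; then X at A[13]=B[15]; all 11 characters appear in both, in order. The LCS DP gives dp[13][15] = 11, so this is optimal.

11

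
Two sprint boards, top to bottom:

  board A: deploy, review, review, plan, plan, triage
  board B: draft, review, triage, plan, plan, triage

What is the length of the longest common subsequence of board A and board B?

4

Pick review [2,2], plan [4,4], plan [5,5], triage [6,6]; all 4 tasks appear in both, in order, and the DP table's final entry dp[6][6] is also 4, so no common subsequence is longer.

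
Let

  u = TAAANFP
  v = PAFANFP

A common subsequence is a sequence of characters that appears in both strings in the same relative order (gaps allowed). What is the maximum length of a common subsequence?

Let dp[i][j] be the LCS length of the first i characters of u and the first j characters of v. dp[i][j] = dp[i-1][j-1]+1 when the i-th and j-th characters match, else max(dp[i-1][j], dp[i][j-1]).
    ·  P  A  F  A  N  F  P
 ·  0  0  0  0  0  0  0  0
 T  0  0  0  0  0  0  0  0
 A  0  0  1  1  1  1  1  1
 A  0  0  1  1  2  2  2  2
 A  0  0  1  1  2  2  2  2
 N  0  0  1  1  2  3  3  3
 F  0  0  1  2  2  3  4  4
 P  0  1  1  2  2  3  4  5
dp[7][7] = 5. One LCS (by backtracking along matches): AANFP.

5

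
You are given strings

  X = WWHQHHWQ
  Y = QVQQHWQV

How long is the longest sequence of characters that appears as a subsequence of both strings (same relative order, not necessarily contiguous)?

Let dp[i][j] be the LCS length of the first i characters of X and the first j characters of Y. dp[i][j] = dp[i-1][j-1]+1 when the i-th and j-th characters match, else max(dp[i-1][j], dp[i][j-1]).
    ·  Q  V  Q  Q  H  W  Q  V
 ·  0  0  0  0  0  0  0  0  0
 W  0  0  0  0  0  0  1  1  1
 W  0  0  0  0  0  0  1  1  1
 H  0  0  0  0  0  1  1  1  1
 Q  0  1  1  1  1  1  1  2  2
 H  0  1  1  1  1  2  2  2  2
 H  0  1  1  1  1  2  2  2  2
 W  0  1  1  1  1  2  3  3  3
 Q  0  1  1  2  2  2  3  4  4
dp[8][8] = 4. One LCS (by backtracking along matches): QHWQ.

4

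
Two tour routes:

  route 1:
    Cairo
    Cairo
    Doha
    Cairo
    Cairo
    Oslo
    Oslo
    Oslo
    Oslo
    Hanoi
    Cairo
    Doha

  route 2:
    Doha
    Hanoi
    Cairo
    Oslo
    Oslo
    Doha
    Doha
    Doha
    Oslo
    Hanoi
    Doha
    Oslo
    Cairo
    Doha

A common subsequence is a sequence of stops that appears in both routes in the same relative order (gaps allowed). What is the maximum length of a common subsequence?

8

Taking Doha [3,1] → Cairo [5,3] → Oslo [6,4] → Oslo [7,5] → Oslo [8,9] → Oslo [9,12] → Cairo [11,13] → Doha [12,14] gives a common subsequence of length 8. Since dp[12][14] = 8, nothing longer is possible.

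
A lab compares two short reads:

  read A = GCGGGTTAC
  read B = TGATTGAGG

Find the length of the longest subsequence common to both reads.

Let dp[i][j] be the LCS length of the first i bases of read A and the first j bases of read B. dp[i][j] = dp[i-1][j-1]+1 when the i-th and j-th bases match, else max(dp[i-1][j], dp[i][j-1]).
    ·  T  G  A  T  T  G  A  G  G
 ·  0  0  0  0  0  0  0  0  0  0
 G  0  0  1  1  1  1  1  1  1  1
 C  0  0  1  1  1  1  1  1  1  1
 G  0  0  1  1  1  1  2  2  2  2
 G  0  0  1  1  1  1  2  2  3  3
 G  0  0  1  1  1  1  2  2  3  4
 T  0  1  1  1  2  2  2  2  3  4
 T  0  1  1  1  2  3  3  3  3  4
 A  0  1  1  2  2  3  3  4  4  4
 C  0  1  1  2  2  3  3  4  4  4
dp[9][9] = 4. One LCS (by backtracking along matches): GGGG.

4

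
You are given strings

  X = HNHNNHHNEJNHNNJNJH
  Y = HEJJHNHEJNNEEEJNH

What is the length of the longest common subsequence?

One common subsequence of length 11: H [1,1], then H [3,5], then N [5,6], then H [7,7], then E [9,8], then J [10,9], then N [11,10], then N [13,11], then J [15,15], then N [16,16], then H [18,17], and the DP table's final entry dp[18][17] is also 11, so no common subsequence is longer.

11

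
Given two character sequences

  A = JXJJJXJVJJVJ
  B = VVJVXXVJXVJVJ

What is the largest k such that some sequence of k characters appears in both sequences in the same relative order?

Pick J at A[1]=B[3], then X at A[2]=B[6], then J at A[5]=B[8], then X at A[6]=B[9], then V at A[8]=B[10], then J at A[10]=B[11], then V at A[11]=B[12], then J at A[12]=B[13]; all 8 characters appear in both, in order. The LCS DP gives dp[12][13] = 8, so this is optimal.

8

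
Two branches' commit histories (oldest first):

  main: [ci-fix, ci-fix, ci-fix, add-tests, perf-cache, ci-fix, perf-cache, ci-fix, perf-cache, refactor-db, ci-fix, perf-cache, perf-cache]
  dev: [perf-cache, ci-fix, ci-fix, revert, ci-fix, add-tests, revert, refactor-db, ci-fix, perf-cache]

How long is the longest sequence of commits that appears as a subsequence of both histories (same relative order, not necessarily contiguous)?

Taking ci-fix at main[1]=dev[2], then ci-fix at main[2]=dev[3], then ci-fix at main[3]=dev[5], then add-tests at main[4]=dev[6], then refactor-db at main[10]=dev[8], then ci-fix at main[11]=dev[9], then perf-cache at main[13]=dev[10] gives a common subsequence of length 7, and the DP table's final entry dp[13][10] is also 7, so no common subsequence is longer.

7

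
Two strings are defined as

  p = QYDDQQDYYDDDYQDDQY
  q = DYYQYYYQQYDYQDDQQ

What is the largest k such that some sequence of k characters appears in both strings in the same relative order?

11

Pick Q (p #1, q #4) → Y (p #2, q #7) → Q (p #5, q #8) → Q (p #6, q #9) → Y (p #9, q #10) → D (p #12, q #11) → Y (p #13, q #12) → Q (p #14, q #13) → D (p #15, q #14) → D (p #16, q #15) → Q (p #17, q #17); all 11 characters appear in both, in order. Since dp[18][17] = 11, nothing longer is possible.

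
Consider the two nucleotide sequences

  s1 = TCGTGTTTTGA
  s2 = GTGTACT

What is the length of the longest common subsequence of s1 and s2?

One common subsequence of length 5: G [3,1], T [4,2], G [5,3], T [6,4], T [9,7], and the DP table's final entry dp[11][7] is also 5, so no common subsequence is longer.

5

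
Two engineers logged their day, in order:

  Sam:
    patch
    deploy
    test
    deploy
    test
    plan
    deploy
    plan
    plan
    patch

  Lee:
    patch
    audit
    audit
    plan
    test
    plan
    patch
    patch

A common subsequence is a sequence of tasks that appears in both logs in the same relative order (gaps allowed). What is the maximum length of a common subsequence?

One common subsequence of length 4: patch [1,1]; then test [5,5]; then plan [6,6]; then patch [10,8]. The LCS DP gives dp[10][8] = 4, so this is optimal.

4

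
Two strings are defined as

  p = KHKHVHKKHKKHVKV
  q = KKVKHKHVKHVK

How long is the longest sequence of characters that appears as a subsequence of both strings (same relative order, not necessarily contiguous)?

Match K at p[1]=q[1]; then K at p[3]=q[2]; then V at p[5]=q[3]; then H at p[6]=q[5]; then K at p[8]=q[6]; then H at p[9]=q[7]; then K at p[11]=q[9]; then H at p[12]=q[10]; then V at p[13]=q[11]; then K at p[14]=q[12] — 10 characters in the same relative order in both. The LCS DP gives dp[15][12] = 10, so this is optimal.

10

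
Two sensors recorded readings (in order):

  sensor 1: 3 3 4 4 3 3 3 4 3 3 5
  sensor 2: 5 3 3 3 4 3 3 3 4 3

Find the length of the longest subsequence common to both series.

Let dp[i][j] be the LCS length of the first i values of sensor 1 and the first j values of sensor 2. dp[i][j] = dp[i-1][j-1]+1 when the i-th and j-th values match, else max(dp[i-1][j], dp[i][j-1]).
    ·  5  3  3  3  4  3  3  3  4  3
 ·  0  0  0  0  0  0  0  0  0  0  0
 3  0  0  1  1  1  1  1  1  1  1  1
 3  0  0  1  2  2  2  2  2  2  2  2
 4  0  0  1  2  2  3  3  3  3  3  3
 4  0  0  1  2  2  3  3  3  3  4  4
 3  0  0  1  2  3  3  4  4  4  4  5
 3  0  0  1  2  3  3  4  5  5  5  5
 3  0  0  1  2  3  3  4  5  6  6  6
 4  0  0  1  2  3  4  4  5  6  7  7
 3  0  0  1  2  3  4  5  5  6  7  8
 3  0  0  1  2  3  4  5  6  6  7  8
 5  0  1  1  2  3  4  5  6  6  7  8
dp[11][10] = 8. One LCS (by backtracking along matches): 3, 3, 4, 3, 3, 3, 4, 3.

8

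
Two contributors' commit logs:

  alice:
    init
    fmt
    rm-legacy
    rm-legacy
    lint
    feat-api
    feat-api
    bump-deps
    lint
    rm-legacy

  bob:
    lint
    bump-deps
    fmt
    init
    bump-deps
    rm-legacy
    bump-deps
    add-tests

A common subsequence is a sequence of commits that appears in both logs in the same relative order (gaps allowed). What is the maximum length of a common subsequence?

3

Pick init at alice[1]=bob[4] → rm-legacy at alice[4]=bob[6] → bump-deps at alice[8]=bob[7]; all 3 commits appear in both, in order, and the DP table's final entry dp[10][8] is also 3, so no common subsequence is longer.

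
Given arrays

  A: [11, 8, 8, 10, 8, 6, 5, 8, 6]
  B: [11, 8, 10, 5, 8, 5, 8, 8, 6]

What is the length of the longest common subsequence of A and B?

Match 11 at A[1]=B[1], then 8 at A[3]=B[2], then 10 at A[4]=B[3], then 8 at A[5]=B[5], then 5 at A[7]=B[6], then 8 at A[8]=B[8], then 6 at A[9]=B[9] — 7 values in the same relative order in both. The LCS DP gives dp[9][9] = 7, so this is optimal.

7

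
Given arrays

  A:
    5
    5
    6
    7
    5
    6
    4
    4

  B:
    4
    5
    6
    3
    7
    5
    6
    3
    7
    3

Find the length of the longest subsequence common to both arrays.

Pick 5 at A[2]=B[2] → 6 at A[3]=B[3] → 7 at A[4]=B[5] → 5 at A[5]=B[6] → 6 at A[6]=B[7]; all 5 values appear in both, in order, and the DP table's final entry dp[8][10] is also 5, so no common subsequence is longer.

5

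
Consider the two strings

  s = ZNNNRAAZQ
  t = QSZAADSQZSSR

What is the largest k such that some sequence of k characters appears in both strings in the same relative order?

Match Z (s #1, t #3) → A (s #6, t #4) → A (s #7, t #5) → Z (s #8, t #9) — 4 characters in the same relative order in both. dp[9][12] = 4 confirms this is the maximum.

4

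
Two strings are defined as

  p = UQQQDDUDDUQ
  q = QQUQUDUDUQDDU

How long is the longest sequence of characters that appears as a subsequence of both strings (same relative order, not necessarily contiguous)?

Let dp[i][j] be the LCS length of the first i characters of p and the first j characters of q. dp[i][j] = dp[i-1][j-1]+1 when the i-th and j-th characters match, else max(dp[i-1][j], dp[i][j-1]).
    ·  Q  Q  U  Q  U  D  U  D  U  Q  D  D  U
 ·  0  0  0  0  0  0  0  0  0  0  0  0  0  0
 U  0  0  0  1  1  1  1  1  1  1  1  1  1  1
 Q  0  1  1  1  2  2  2  2  2  2  2  2  2  2
 Q  0  1  2  2  2  2  2  2  2  2  3  3  3  3
 Q  0  1  2  2  3  3  3  3  3  3  3  3  3  3
 D  0  1  2  2  3  3  4  4  4  4  4  4  4  4
 D  0  1  2  2  3  3  4  4  5  5  5  5  5  5
 U  0  1  2  3  3  4  4  5  5  6  6  6  6  6
 D  0  1  2  3  3  4  5  5  6  6  6  7  7  7
 D  0  1  2  3  3  4  5  5  6  6  6  7  8  8
 U  0  1  2  3  3  4  5  6  6  7  7  7  8  9
 Q  0  1  2  3  4  4  5  6  6  7  8  8  8  9
dp[11][13] = 9. One LCS (by backtracking along matches): QQQDDUDDU.

9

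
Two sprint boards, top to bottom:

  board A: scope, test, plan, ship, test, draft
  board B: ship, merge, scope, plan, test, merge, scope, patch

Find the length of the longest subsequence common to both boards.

3

Match scope at board A[1]=board B[3], then plan at board A[3]=board B[4], then test at board A[5]=board B[5] — 3 tasks in the same relative order in both. dp[6][8] = 3 confirms this is the maximum.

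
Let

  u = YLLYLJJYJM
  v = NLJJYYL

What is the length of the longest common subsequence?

4

Taking L at u[5]=v[2]; then J at u[6]=v[3]; then J at u[7]=v[4]; then Y at u[8]=v[6] gives a common subsequence of length 4. dp[10][7] = 4 confirms this is the maximum.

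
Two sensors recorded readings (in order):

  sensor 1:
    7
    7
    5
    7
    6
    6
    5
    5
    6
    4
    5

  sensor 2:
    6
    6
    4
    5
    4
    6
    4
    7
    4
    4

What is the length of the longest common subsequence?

Let dp[i][j] be the LCS length of the first i values of sensor 1 and the first j values of sensor 2. dp[i][j] = dp[i-1][j-1]+1 when the i-th and j-th values match, else max(dp[i-1][j], dp[i][j-1]).
    ·  6  6  4  5  4  6  4  7  4  4
 ·  0  0  0  0  0  0  0  0  0  0  0
 7  0  0  0  0  0  0  0  0  1  1  1
 7  0  0  0  0  0  0  0  0  1  1  1
 5  0  0  0  0  1  1  1  1  1  1  1
 7  0  0  0  0  1  1  1  1  2  2  2
 6  0  1  1  1  1  1  2  2  2  2  2
 6  0  1  2  2  2  2  2  2  2  2  2
 5  0  1  2  2  3  3  3  3  3  3  3
 5  0  1  2  2  3  3  3  3  3  3  3
 6  0  1  2  2  3  3  4  4  4  4  4
 4  0  1  2  3  3  4  4  5  5  5  5
 5  0  1  2  3  4  4  4  5  5  5  5
dp[11][10] = 5. One LCS (by backtracking along matches): 6, 6, 5, 6, 4.

5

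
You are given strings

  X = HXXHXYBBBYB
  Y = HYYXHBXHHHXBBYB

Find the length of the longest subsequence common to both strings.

Taking H (X #1, Y #1), then X (X #2, Y #4), then X (X #3, Y #7), then H (X #4, Y #10), then X (X #5, Y #11), then B (X #8, Y #12), then B (X #9, Y #13), then Y (X #10, Y #14), then B (X #11, Y #15) gives a common subsequence of length 9, and the DP table's final entry dp[11][15] is also 9, so no common subsequence is longer.

9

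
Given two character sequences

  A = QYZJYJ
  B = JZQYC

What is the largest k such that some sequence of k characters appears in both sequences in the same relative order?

2

Let dp[i][j] be the LCS length of the first i characters of A and the first j characters of B. dp[i][j] = dp[i-1][j-1]+1 when the i-th and j-th characters match, else max(dp[i-1][j], dp[i][j-1]).
    ·  J  Z  Q  Y  C
 ·  0  0  0  0  0  0
 Q  0  0  0  1  1  1
 Y  0  0  0  1  2  2
 Z  0  0  1  1  2  2
 J  0  1  1  1  2  2
 Y  0  1  1  1  2  2
 J  0  1  1  1  2  2
dp[6][5] = 2. One LCS (by backtracking along matches): QY.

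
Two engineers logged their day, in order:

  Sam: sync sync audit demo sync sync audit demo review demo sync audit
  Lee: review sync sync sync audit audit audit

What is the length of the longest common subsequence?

Taking sync at Sam[1]=Lee[3], sync at Sam[2]=Lee[4], audit at Sam[3]=Lee[5], audit at Sam[7]=Lee[6], audit at Sam[12]=Lee[7] gives a common subsequence of length 5. Since dp[12][7] = 5, nothing longer is possible.

5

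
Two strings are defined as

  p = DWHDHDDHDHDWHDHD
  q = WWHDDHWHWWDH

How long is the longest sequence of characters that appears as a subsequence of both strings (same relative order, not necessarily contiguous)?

9

Taking W [2,2]; then H [5,3]; then D [6,4]; then D [7,5]; then H [8,6]; then H [10,8]; then W [12,10]; then D [14,11]; then H [15,12] gives a common subsequence of length 9. dp[16][12] = 9 confirms this is the maximum.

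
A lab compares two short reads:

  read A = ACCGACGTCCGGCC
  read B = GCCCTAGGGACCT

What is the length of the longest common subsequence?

Match C at read A[2]=read B[3]; then C at read A[3]=read B[4]; then A at read A[5]=read B[6]; then G at read A[7]=read B[7]; then G at read A[11]=read B[8]; then G at read A[12]=read B[9]; then C at read A[13]=read B[11]; then C at read A[14]=read B[12] — 8 bases in the same relative order in both. The LCS DP gives dp[14][13] = 8, so this is optimal.

8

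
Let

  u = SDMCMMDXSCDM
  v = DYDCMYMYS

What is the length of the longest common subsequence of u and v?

Taking D (u #2, v #3); then C (u #4, v #4); then M (u #5, v #5); then M (u #6, v #7); then S (u #9, v #9) gives a common subsequence of length 5. Since dp[12][9] = 5, nothing longer is possible.

5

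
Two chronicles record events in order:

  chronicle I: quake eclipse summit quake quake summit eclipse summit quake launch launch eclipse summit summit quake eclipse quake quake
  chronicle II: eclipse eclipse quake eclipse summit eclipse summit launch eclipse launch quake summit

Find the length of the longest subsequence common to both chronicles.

8

Match quake at chronicle I[1]=chronicle II[3], eclipse at chronicle I[2]=chronicle II[4], summit at chronicle I[6]=chronicle II[5], eclipse at chronicle I[7]=chronicle II[6], summit at chronicle I[8]=chronicle II[7], launch at chronicle I[10]=chronicle II[8], launch at chronicle I[11]=chronicle II[10], summit at chronicle I[14]=chronicle II[12] — 8 events in the same relative order in both. dp[18][12] = 8 confirms this is the maximum.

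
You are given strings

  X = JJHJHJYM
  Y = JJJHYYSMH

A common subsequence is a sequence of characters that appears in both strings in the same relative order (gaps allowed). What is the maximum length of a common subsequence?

One common subsequence of length 6: J at X[1]=Y[1], J at X[2]=Y[2], J at X[4]=Y[3], H at X[5]=Y[4], Y at X[7]=Y[6], M at X[8]=Y[8], and the DP table's final entry dp[8][9] is also 6, so no common subsequence is longer.

6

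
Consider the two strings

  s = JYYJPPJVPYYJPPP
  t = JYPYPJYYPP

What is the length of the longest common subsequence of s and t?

One common subsequence of length 9: J at s[1]=t[1]; then Y at s[2]=t[2]; then Y at s[3]=t[4]; then P at s[6]=t[5]; then J at s[7]=t[6]; then Y at s[10]=t[7]; then Y at s[11]=t[8]; then P at s[14]=t[9]; then P at s[15]=t[10]. dp[15][10] = 9 confirms this is the maximum.

9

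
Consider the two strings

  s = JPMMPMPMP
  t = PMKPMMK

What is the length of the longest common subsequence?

Pick P (s #2, t #1) → M (s #3, t #2) → P (s #5, t #4) → M (s #6, t #5) → M (s #8, t #6); all 5 characters appear in both, in order. The LCS DP gives dp[9][7] = 5, so this is optimal.

5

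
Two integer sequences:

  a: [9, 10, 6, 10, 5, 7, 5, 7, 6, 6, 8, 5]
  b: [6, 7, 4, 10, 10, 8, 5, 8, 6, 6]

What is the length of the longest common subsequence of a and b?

Taking 10 (a #2, b #4), then 10 (a #4, b #5), then 5 (a #5, b #7), then 6 (a #9, b #9), then 6 (a #10, b #10) gives a common subsequence of length 5. Since dp[12][10] = 5, nothing longer is possible.

5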